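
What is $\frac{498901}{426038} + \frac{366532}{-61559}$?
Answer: $- \frac{125444713557}{26226473242} \approx -4.7831$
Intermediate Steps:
$\frac{498901}{426038} + \frac{366532}{-61559} = 498901 \cdot \frac{1}{426038} + 366532 \left(- \frac{1}{61559}\right) = \frac{498901}{426038} - \frac{366532}{61559} = - \frac{125444713557}{26226473242}$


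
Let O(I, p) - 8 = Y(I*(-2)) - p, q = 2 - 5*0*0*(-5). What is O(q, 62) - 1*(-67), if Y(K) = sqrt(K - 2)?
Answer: 13 + I*sqrt(6) ≈ 13.0 + 2.4495*I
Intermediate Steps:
Y(K) = sqrt(-2 + K)
q = 2 (q = 2 - 0*(-5) = 2 - 5*0 = 2 + 0 = 2)
O(I, p) = 8 + sqrt(-2 - 2*I) - p (O(I, p) = 8 + (sqrt(-2 + I*(-2)) - p) = 8 + (sqrt(-2 - 2*I) - p) = 8 + sqrt(-2 - 2*I) - p)
O(q, 62) - 1*(-67) = (8 + sqrt(-2 - 2*2) - 1*62) - 1*(-67) = (8 + sqrt(-2 - 4) - 62) + 67 = (8 + sqrt(-6) - 62) + 67 = (8 + I*sqrt(6) - 62) + 67 = (-54 + I*sqrt(6)) + 67 = 13 + I*sqrt(6)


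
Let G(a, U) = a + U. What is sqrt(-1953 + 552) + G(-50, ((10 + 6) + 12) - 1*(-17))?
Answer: -5 + I*sqrt(1401) ≈ -5.0 + 37.43*I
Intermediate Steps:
G(a, U) = U + a
sqrt(-1953 + 552) + G(-50, ((10 + 6) + 12) - 1*(-17)) = sqrt(-1953 + 552) + ((((10 + 6) + 12) - 1*(-17)) - 50) = sqrt(-1401) + (((16 + 12) + 17) - 50) = I*sqrt(1401) + ((28 + 17) - 50) = I*sqrt(1401) + (45 - 50) = I*sqrt(1401) - 5 = -5 + I*sqrt(1401)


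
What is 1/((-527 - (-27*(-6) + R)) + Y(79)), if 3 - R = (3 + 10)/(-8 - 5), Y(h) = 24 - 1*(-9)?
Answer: -1/660 ≈ -0.0015152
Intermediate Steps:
Y(h) = 33 (Y(h) = 24 + 9 = 33)
R = 4 (R = 3 - (3 + 10)/(-8 - 5) = 3 - 13/(-13) = 3 - 13*(-1)/13 = 3 - 1*(-1) = 3 + 1 = 4)
1/((-527 - (-27*(-6) + R)) + Y(79)) = 1/((-527 - (-27*(-6) + 4)) + 33) = 1/((-527 - (162 + 4)) + 33) = 1/((-527 - 1*166) + 33) = 1/((-527 - 166) + 33) = 1/(-693 + 33) = 1/(-660) = -1/660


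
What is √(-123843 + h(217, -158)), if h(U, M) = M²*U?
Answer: √5293345 ≈ 2300.7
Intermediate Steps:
h(U, M) = U*M²
√(-123843 + h(217, -158)) = √(-123843 + 217*(-158)²) = √(-123843 + 217*24964) = √(-123843 + 5417188) = √5293345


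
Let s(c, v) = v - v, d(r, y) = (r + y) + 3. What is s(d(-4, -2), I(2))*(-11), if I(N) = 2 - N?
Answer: 0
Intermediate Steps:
d(r, y) = 3 + r + y
s(c, v) = 0
s(d(-4, -2), I(2))*(-11) = 0*(-11) = 0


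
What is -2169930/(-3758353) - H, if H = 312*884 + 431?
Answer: -1038201504437/3758353 ≈ -2.7624e+5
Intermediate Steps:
H = 276239 (H = 275808 + 431 = 276239)
-2169930/(-3758353) - H = -2169930/(-3758353) - 1*276239 = -2169930*(-1/3758353) - 276239 = 2169930/3758353 - 276239 = -1038201504437/3758353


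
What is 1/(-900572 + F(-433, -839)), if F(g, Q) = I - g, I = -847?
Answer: -1/900986 ≈ -1.1099e-6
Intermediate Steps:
F(g, Q) = -847 - g
1/(-900572 + F(-433, -839)) = 1/(-900572 + (-847 - 1*(-433))) = 1/(-900572 + (-847 + 433)) = 1/(-900572 - 414) = 1/(-900986) = -1/900986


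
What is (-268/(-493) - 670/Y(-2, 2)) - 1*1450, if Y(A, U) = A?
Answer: -549427/493 ≈ -1114.5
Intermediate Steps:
(-268/(-493) - 670/Y(-2, 2)) - 1*1450 = (-268/(-493) - 670/(-2)) - 1*1450 = (-268*(-1/493) - 670*(-½)) - 1450 = (268/493 + 335) - 1450 = 165423/493 - 1450 = -549427/493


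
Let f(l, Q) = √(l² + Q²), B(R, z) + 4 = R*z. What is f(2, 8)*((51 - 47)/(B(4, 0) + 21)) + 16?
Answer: 16 + 8*√17/17 ≈ 17.940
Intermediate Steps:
B(R, z) = -4 + R*z
f(l, Q) = √(Q² + l²)
f(2, 8)*((51 - 47)/(B(4, 0) + 21)) + 16 = √(8² + 2²)*((51 - 47)/((-4 + 4*0) + 21)) + 16 = √(64 + 4)*(4/((-4 + 0) + 21)) + 16 = √68*(4/(-4 + 21)) + 16 = (2*√17)*(4/17) + 16 = 8*√17/17 + 16 = 16 + 8*√17/17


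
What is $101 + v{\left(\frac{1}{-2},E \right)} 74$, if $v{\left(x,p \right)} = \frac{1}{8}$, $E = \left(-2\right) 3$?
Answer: $\frac{441}{4} \approx 110.25$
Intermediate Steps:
$E = -6$
$v{\left(x,p \right)} = \frac{1}{8}$
$101 + v{\left(\frac{1}{-2},E \right)} 74 = 101 + \frac{1}{8} \cdot 74 = 101 + \frac{37}{4} = \frac{441}{4}$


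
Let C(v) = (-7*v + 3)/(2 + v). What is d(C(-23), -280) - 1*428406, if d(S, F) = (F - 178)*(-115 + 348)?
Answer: -535120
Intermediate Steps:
C(v) = (3 - 7*v)/(2 + v)
d(S, F) = -41474 + 233*F (d(S, F) = (-178 + F)*233 = -41474 + 233*F)
d(C(-23), -280) - 1*428406 = (-41474 + 233*(-280)) - 1*428406 = (-41474 - 65240) - 428406 = -106714 - 428406 = -535120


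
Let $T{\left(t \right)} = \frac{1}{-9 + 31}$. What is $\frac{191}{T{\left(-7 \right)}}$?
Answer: $4202$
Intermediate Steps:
$T{\left(t \right)} = \frac{1}{22}$
$\frac{191}{T{\left(-7 \right)}} = 191 \frac{1}{\frac{1}{22}} = 191 \cdot 22 = 4202$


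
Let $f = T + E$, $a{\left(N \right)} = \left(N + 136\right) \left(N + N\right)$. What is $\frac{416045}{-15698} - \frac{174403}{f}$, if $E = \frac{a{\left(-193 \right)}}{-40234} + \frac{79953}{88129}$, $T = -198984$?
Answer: $- \frac{70958521138397150479}{2768941354063456860} \approx -25.627$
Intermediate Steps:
$a{\left(N \right)} = 2 N \left(136 + N\right)$ ($a{\left(N \right)} = \left(136 + N\right) 2 N = 2 N \left(136 + N\right)$)
$E = \frac{638907372}{1772891093}$ ($E = \frac{2 \left(-193\right) \left(136 - 193\right)}{-40234} + \frac{79953}{88129} = 2 \left(-193\right) \left(-57\right) \left(- \frac{1}{40234}\right) + 79953 \cdot \frac{1}{88129} = 22002 \left(- \frac{1}{40234}\right) + \frac{79953}{88129} = - \frac{11001}{20117} + \frac{79953}{88129} = \frac{638907372}{1772891093} \approx 0.36038$)
$f = - \frac{352776322342140}{1772891093}$ ($f = -198984 + \frac{638907372}{1772891093} = - \frac{352776322342140}{1772891093} \approx -1.9898 \cdot 10^{5}$)
$\frac{416045}{-15698} - \frac{174403}{f} = \frac{416045}{-15698} - \frac{174403}{- \frac{352776322342140}{1772891093}} = 416045 \left(- \frac{1}{15698}\right) - - \frac{309197525292479}{352776322342140} = - \frac{416045}{15698} + \frac{309197525292479}{352776322342140} = - \frac{70958521138397150479}{2768941354063456860}$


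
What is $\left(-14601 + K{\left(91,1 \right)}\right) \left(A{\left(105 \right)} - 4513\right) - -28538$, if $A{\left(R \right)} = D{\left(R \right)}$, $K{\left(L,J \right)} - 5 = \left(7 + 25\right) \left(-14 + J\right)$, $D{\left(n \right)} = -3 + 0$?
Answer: $67822730$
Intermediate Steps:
$D{\left(n \right)} = -3$
$K{\left(L,J \right)} = -443 + 32 J$ ($K{\left(L,J \right)} = 5 + \left(7 + 25\right) \left(-14 + J\right) = 5 + 32 \left(-14 + J\right) = 5 + \left(-448 + 32 J\right) = -443 + 32 J$)
$A{\left(R \right)} = -3$
$\left(-14601 + K{\left(91,1 \right)}\right) \left(A{\left(105 \right)} - 4513\right) - -28538 = \left(-14601 + \left(-443 + 32 \cdot 1\right)\right) \left(-3 - 4513\right) - -28538 = \left(-14601 + \left(-443 + 32\right)\right) \left(-4516\right) + 28538 = \left(-14601 - 411\right) \left(-4516\right) + 28538 = \left(-15012\right) \left(-4516\right) + 28538 = 67794192 + 28538 = 67822730$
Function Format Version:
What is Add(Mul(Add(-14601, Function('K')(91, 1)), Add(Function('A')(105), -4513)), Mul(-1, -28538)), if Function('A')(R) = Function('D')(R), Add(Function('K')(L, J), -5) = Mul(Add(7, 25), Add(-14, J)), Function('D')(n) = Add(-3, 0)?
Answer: 67822730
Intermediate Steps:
Function('D')(n) = -3
Function('K')(L, J) = Add(-443, Mul(32, J)) (Function('K')(L, J) = Add(5, Mul(Add(7, 25), Add(-14, J))) = Add(5, Mul(32, Add(-14, J))) = Add(5, Add(-448, Mul(32, J))) = Add(-443, Mul(32, J)))
Function('A')(R) = -3
Add(Mul(Add(-14601, Function('K')(91, 1)), Add(Function('A')(105), -4513)), Mul(-1, -28538)) = Add(Mul(Add(-14601, Add(-443, Mul(32, 1))), Add(-3, -4513)), Mul(-1, -28538)) = Add(Mul(Add(-14601, Add(-443, 32)), -4516), 28538) = Add(Mul(Add(-14601, -411), -4516), 28538) = Add(Mul(-15012, -4516), 28538) = Add(67794192, 28538) = 67822730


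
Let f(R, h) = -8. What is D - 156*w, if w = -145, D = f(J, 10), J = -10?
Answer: 22612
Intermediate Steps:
D = -8
D - 156*w = -8 - 156*(-145) = -8 + 22620 = 22612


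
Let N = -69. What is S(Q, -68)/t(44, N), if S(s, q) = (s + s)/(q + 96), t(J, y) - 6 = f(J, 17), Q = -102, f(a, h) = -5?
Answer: -51/7 ≈ -7.2857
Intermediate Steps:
t(J, y) = 1 (t(J, y) = 6 - 5 = 1)
S(s, q) = 2*s/(96 + q) (S(s, q) = (2*s)/(96 + q) = 2*s/(96 + q))
S(Q, -68)/t(44, N) = (2*(-102)/(96 - 68))/1 = (2*(-102)/28)*1 = (2*(-102)*(1/28))*1 = -51/7*1 = -51/7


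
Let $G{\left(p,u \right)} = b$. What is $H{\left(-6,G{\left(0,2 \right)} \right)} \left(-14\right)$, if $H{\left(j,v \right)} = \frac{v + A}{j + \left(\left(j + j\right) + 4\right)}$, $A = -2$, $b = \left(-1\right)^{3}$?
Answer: $-3$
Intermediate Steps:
$b = -1$
$G{\left(p,u \right)} = -1$
$H{\left(j,v \right)} = \frac{-2 + v}{4 + 3 j}$ ($H{\left(j,v \right)} = \frac{v - 2}{j + \left(\left(j + j\right) + 4\right)} = \frac{-2 + v}{j + \left(2 j + 4\right)} = \frac{-2 + v}{j + \left(4 + 2 j\right)} = \frac{-2 + v}{4 + 3 j}$)
$H{\left(-6,G{\left(0,2 \right)} \right)} \left(-14\right) = \frac{-2 - 1}{4 + 3 \left(-6\right)} \left(-14\right) = \frac{1}{4 - 18} \left(-3\right) \left(-14\right) = \frac{1}{-14} \left(-3\right) \left(-14\right) = \left(- \frac{1}{14}\right) \left(-3\right) \left(-14\right) = \frac{3}{14} \left(-14\right) = -3$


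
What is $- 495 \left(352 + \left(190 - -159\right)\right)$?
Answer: $-346995$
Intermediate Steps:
$- 495 \left(352 + \left(190 - -159\right)\right) = - 495 \left(352 + \left(190 + 159\right)\right) = - 495 \left(352 + 349\right) = \left(-495\right) 701 = -346995$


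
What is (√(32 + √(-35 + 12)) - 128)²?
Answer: (128 - √(32 + I*√23))² ≈ 14964.0 - 103.4*I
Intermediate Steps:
(√(32 + √(-35 + 12)) - 128)² = (√(32 + √(-23)) - 128)² = (√(32 + I*√23) - 128)² = (-128 + √(32 + I*√23))²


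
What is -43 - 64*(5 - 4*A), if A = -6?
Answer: -1899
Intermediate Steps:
-43 - 64*(5 - 4*A) = -43 - 64*(5 - 4*(-6)) = -43 - 64*(5 + 24) = -43 - 64*29 = -43 - 1856 = -1899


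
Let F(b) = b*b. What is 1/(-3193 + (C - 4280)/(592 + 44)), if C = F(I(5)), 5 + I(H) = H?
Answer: -159/508757 ≈ -0.00031253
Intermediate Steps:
I(H) = -5 + H
F(b) = b²
C = 0 (C = (-5 + 5)² = 0² = 0)
1/(-3193 + (C - 4280)/(592 + 44)) = 1/(-3193 + (0 - 4280)/(592 + 44)) = 1/(-3193 - 4280/636) = 1/(-3193 - 4280*1/636) = 1/(-3193 - 1070/159) = 1/(-508757/159) = -159/508757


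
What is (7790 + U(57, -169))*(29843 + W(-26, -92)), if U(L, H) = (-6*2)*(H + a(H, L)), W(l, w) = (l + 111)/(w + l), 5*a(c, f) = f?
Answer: 85228177967/295 ≈ 2.8891e+8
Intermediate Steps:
a(c, f) = f/5
W(l, w) = (111 + l)/(l + w)
U(L, H) = -12*H - 12*L/5 (U(L, H) = (-6*2)*(H + L/5) = -12*(H + L/5) = -12*H - 12*L/5)
(7790 + U(57, -169))*(29843 + W(-26, -92)) = (7790 + (-12*(-169) - 12/5*57))*(29843 + (111 - 26)/(-26 - 92)) = (7790 + (2028 - 684/5))*(29843 + 85/(-118)) = (7790 + 9456/5)*(29843 - 1/118*85) = 48406*(29843 - 85/118)/5 = (48406/5)*(3521389/118) = 85228177967/295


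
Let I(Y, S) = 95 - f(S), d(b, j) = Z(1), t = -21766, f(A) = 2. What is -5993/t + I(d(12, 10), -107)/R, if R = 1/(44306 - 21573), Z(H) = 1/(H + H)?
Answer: 46017008447/21766 ≈ 2.1142e+6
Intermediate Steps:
Z(H) = 1/(2*H)
R = 1/22733 ≈ 4.3989e-5
d(b, j) = 1/2 (d(b, j) = (1/2)/1 = (1/2)*1 = 1/2)
I(Y, S) = 93 (I(Y, S) = 95 - 1*2 = 95 - 2 = 93)
-5993/t + I(d(12, 10), -107)/R = -5993/(-21766) + 93/(1/22733) = -5993*(-1/21766) + 93*22733 = 5993/21766 + 2114169 = 46017008447/21766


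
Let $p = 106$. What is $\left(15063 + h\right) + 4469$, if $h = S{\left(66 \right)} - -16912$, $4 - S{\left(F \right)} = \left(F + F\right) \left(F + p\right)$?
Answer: $13744$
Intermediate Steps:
$S{\left(F \right)} = 4 - 2 F \left(106 + F\right)$ ($S{\left(F \right)} = 4 - \left(F + F\right) \left(F + 106\right) = 4 - 2 F \left(106 + F\right)$)
$h = -5788$ ($h = \left(4 - 13992 - 2 \cdot 66^{2}\right) - -16912 = \left(4 - 13992 - 8712\right) + 16912 = -22700 + 16912 = -5788$)
$\left(15063 + h\right) + 4469 = \left(15063 - 5788\right) + 4469 = 9275 + 4469 = 13744$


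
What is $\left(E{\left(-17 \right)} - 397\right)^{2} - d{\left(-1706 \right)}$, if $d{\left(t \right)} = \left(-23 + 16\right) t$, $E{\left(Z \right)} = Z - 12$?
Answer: $169534$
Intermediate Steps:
$E{\left(Z \right)} = -12 + Z$
$d{\left(t \right)} = - 7 t$
$\left(E{\left(-17 \right)} - 397\right)^{2} - d{\left(-1706 \right)} = \left(\left(-12 - 17\right) - 397\right)^{2} - \left(-7\right) \left(-1706\right) = \left(-29 - 397\right)^{2} - 11942 = \left(-426\right)^{2} - 11942 = 181476 - 11942 = 169534$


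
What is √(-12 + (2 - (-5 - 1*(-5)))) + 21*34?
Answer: 714 + I*√10 ≈ 714.0 + 3.1623*I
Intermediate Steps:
√(-12 + (2 - (-5 - 1*(-5)))) + 21*34 = √(-12 + (2 - (-5 + 5))) + 714 = √(-12 + (2 - 1*0)) + 714 = √(-12 + (2 + 0)) + 714 = √(-12 + 2) + 714 = √(-10) + 714 = I*√10 + 714 = 714 + I*√10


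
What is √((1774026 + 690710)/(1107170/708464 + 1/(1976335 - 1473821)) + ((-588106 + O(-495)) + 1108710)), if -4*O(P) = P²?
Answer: √157597838685756088584631849527/278184566922 ≈ 1427.1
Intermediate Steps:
O(P) = -P²/4
√((1774026 + 690710)/(1107170/708464 + 1/(1976335 - 1473821)) + ((-588106 + O(-495)) + 1108710)) = √((1774026 + 690710)/(1107170/708464 + 1/(1976335 - 1473821)) + ((-588106 - ¼*(-495)²) + 1108710)) = √(2464736/(1107170*(1/708464) + 1/502514) + ((-588106 - ¼*245025) + 1108710)) = √(2464736/(553585/354232 + 1/502514) + ((-588106 - 245025/4) + 1108710)) = √(2464736/(139092283461/89003269624) + (-2597449/4 + 1108710)) = √(2464736*(89003269624/139092283461) + 1837391/4) = √(219369562759979264/139092283461 + 1837391/4) = √(1133045160840607307/556369133844) = √157597838685756088584631849527/278184566922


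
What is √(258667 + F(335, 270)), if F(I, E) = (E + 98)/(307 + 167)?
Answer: √14529110331/237 ≈ 508.59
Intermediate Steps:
F(I, E) = 49/237 + E/474 (F(I, E) = (98 + E)/474 = (98 + E)*(1/474) = 49/237 + E/474)
√(258667 + F(335, 270)) = √(258667 + (49/237 + (1/474)*270)) = √(258667 + (49/237 + 45/79)) = √(258667 + 184/237) = √(61304263/237) = √14529110331/237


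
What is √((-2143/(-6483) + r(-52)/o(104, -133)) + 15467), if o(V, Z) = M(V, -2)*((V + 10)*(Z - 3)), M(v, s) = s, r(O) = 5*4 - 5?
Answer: 23*√8205343572516078/16752072 ≈ 124.37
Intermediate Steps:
r(O) = 15 (r(O) = 20 - 5 = 15)
o(V, Z) = -2*(-3 + Z)*(10 + V) (o(V, Z) = -2*(V + 10)*(Z - 3) = -2*(10 + V)*(-3 + Z) = -2*(-3 + Z)*(10 + V))
√((-2143/(-6483) + r(-52)/o(104, -133)) + 15467) = √((-2143/(-6483) + 15/(60 - 20*(-133) + 6*104 - 2*104*(-133))) + 15467) = √((-2143*(-1/6483) + 15/(60 + 2660 + 624 + 27664)) + 15467) = √((2143/6483 + 15/31008) + 15467) = √((2143/6483 + 15*(1/31008)) + 15467) = √((2143/6483 + 5/10336) + 15467) = √(22182463/67008288 + 15467) = √(1036439372959/67008288) = 23*√8205343572516078/16752072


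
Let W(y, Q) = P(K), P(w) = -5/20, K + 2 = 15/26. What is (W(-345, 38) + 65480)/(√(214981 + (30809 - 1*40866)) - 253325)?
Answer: -66350630675/256693402804 - 261919*√51231/128346701402 ≈ -0.25894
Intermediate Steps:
K = -37/26 (K = -2 + 15/26 = -37/26 ≈ -1.4231)
P(w) = -¼ (P(w) = -5*1/20 = -¼)
W(y, Q) = -¼
(W(-345, 38) + 65480)/(√(214981 + (30809 - 1*40866)) - 253325) = (-¼ + 65480)/(√(214981 + (30809 - 1*40866)) - 253325) = 261919/(4*(√(214981 + (30809 - 40866)) - 253325)) = 261919/(4*(√(214981 - 10057) - 253325)) = 261919/(4*(√204924 - 253325)) = 261919/(4*(2*√51231 - 253325)) = 261919/(4*(-253325 + 2*√51231))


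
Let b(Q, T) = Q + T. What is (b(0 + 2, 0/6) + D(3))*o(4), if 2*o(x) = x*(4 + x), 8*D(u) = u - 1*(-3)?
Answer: 44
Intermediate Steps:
D(u) = 3/8 + u/8 (D(u) = (u - 1*(-3))/8 = (u + 3)/8 = (3 + u)/8 = 3/8 + u/8)
o(x) = x*(4 + x)/2 (o(x) = (x*(4 + x))/2 = x*(4 + x)/2)
(b(0 + 2, 0/6) + D(3))*o(4) = (((0 + 2) + 0/6) + (3/8 + (⅛)*3))*((½)*4*(4 + 4)) = ((2 + 0*(⅙)) + (3/8 + 3/8))*((½)*4*8) = ((2 + 0) + ¾)*16 = (2 + ¾)*16 = (11/4)*16 = 44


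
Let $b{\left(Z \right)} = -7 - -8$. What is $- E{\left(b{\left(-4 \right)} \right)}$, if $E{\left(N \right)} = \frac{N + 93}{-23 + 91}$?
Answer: $- \frac{47}{34} \approx -1.3824$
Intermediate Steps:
$b{\left(Z \right)} = 1$ ($b{\left(Z \right)} = -7 + 8 = 1$)
$E{\left(N \right)} = \frac{93}{68} + \frac{N}{68}$ ($E{\left(N \right)} = \frac{93 + N}{68} = \left(93 + N\right) \frac{1}{68} = \frac{93}{68} + \frac{N}{68}$)
$- E{\left(b{\left(-4 \right)} \right)} = - (\frac{93}{68} + \frac{1}{68} \cdot 1) = - (\frac{93}{68} + \frac{1}{68}) = \left(-1\right) \frac{47}{34} = - \frac{47}{34}$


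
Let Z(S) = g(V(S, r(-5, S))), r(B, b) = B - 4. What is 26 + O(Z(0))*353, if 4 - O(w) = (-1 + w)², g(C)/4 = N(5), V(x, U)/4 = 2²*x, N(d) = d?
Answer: -125995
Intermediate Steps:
r(B, b) = -4 + B
V(x, U) = 16*x (V(x, U) = 4*(2²*x) = 4*(4*x) = 16*x)
g(C) = 20 (g(C) = 4*5 = 20)
Z(S) = 20
O(w) = 4 - (-1 + w)²
26 + O(Z(0))*353 = 26 + (4 - (-1 + 20)²)*353 = 26 + (4 - 1*19²)*353 = 26 + (4 - 1*361)*353 = 26 + (4 - 361)*353 = 26 - 357*353 = 26 - 126021 = -125995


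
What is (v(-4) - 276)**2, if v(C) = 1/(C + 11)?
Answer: 3728761/49 ≈ 76097.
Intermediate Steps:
v(C) = 1/(11 + C)
(v(-4) - 276)**2 = (1/(11 - 4) - 276)**2 = (1/7 - 276)**2 = (-1931/7)**2 = 3728761/49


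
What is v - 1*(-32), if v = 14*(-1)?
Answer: 18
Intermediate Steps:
v = -14
v - 1*(-32) = -14 - 1*(-32) = -14 + 32 = 18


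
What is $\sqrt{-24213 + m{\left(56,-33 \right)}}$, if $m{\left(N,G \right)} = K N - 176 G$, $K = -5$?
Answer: $i \sqrt{18685} \approx 136.69 i$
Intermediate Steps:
$m{\left(N,G \right)} = - 176 G - 5 N$ ($m{\left(N,G \right)} = - 5 N - 176 G = - 176 G - 5 N$)
$\sqrt{-24213 + m{\left(56,-33 \right)}} = \sqrt{-24213 - -5528} = \sqrt{-24213 + \left(5808 - 280\right)} = \sqrt{-24213 + 5528} = \sqrt{-18685} = i \sqrt{18685}$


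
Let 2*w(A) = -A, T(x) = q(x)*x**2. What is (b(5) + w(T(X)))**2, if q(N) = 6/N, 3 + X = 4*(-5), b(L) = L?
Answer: 5476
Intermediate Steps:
X = -23 (X = -3 + 4*(-5) = -3 - 20 = -23)
T(x) = 6*x (T(x) = (6/x)*x**2 = 6*x)
w(A) = -A/2 (w(A) = (-A)/2 = -A/2)
(b(5) + w(T(X)))**2 = (5 - 3*(-23))**2 = (5 - 1/2*(-138))**2 = (5 + 69)**2 = 74**2 = 5476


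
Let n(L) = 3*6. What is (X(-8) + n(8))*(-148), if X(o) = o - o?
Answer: -2664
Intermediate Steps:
n(L) = 18
X(o) = 0
(X(-8) + n(8))*(-148) = (0 + 18)*(-148) = 18*(-148) = -2664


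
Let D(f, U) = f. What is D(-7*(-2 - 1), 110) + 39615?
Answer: 39636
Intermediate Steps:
D(-7*(-2 - 1), 110) + 39615 = -7*(-2 - 1) + 39615 = -7*(-3) + 39615 = 21 + 39615 = 39636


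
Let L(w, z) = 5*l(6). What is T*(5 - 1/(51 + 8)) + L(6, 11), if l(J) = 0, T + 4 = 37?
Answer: 9702/59 ≈ 164.44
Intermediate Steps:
T = 33 (T = -4 + 37 = 33)
L(w, z) = 0 (L(w, z) = 5*0 = 0)
T*(5 - 1/(51 + 8)) + L(6, 11) = 33*(5 - 1/(51 + 8)) + 0 = 33*(5 - 1/59) + 0 = 33*(294/59) + 0 = 9702/59 + 0 = 9702/59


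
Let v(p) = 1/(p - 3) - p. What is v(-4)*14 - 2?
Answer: 52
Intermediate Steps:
v(p) = 1/(-3 + p) - p
v(-4)*14 - 2 = ((1 - 1*(-4)**2 + 3*(-4))/(-3 - 4))*14 - 2 = ((1 - 1*16 - 12)/(-7))*14 - 2 = -(1 - 16 - 12)/7*14 - 2 = -1/7*(-27)*14 - 2 = (27/7)*14 - 2 = 54 - 2 = 52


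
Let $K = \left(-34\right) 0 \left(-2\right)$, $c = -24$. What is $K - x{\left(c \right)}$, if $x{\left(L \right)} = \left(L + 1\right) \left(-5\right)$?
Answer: $-115$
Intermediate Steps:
$x{\left(L \right)} = -5 - 5 L$ ($x{\left(L \right)} = \left(1 + L\right) \left(-5\right) = -5 - 5 L$)
$K = 0$ ($K = 0 \left(-2\right) = 0$)
$K - x{\left(c \right)} = 0 - \left(-5 - -120\right) = 0 - \left(-5 + 120\right) = 0 - 115 = -115$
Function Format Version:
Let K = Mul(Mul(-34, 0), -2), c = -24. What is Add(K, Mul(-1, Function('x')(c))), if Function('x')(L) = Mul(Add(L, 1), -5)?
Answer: -115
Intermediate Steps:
Function('x')(L) = Add(-5, Mul(-5, L)) (Function('x')(L) = Mul(Add(1, L), -5) = Add(-5, Mul(-5, L)))
K = 0 (K = Mul(0, -2) = 0)
Add(K, Mul(-1, Function('x')(c))) = Add(0, Mul(-1, Add(-5, Mul(-5, -24)))) = Add(0, Mul(-1, Add(-5, 120))) = Add(0, Mul(-1, 115)) = Add(0, -115) = -115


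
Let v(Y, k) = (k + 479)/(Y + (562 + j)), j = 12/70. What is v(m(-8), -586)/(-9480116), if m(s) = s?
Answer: 3745/183876329936 ≈ 2.0367e-8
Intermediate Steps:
j = 6/35 (j = (1/70)*12 = 6/35 ≈ 0.17143)
v(Y, k) = (479 + k)/(19676/35 + Y) (v(Y, k) = (k + 479)/(Y + (562 + 6/35)) = (479 + k)/(Y + 19676/35) = (479 + k)/(19676/35 + Y))
v(m(-8), -586)/(-9480116) = (35*(479 - 586)/(19676 + 35*(-8)))/(-9480116) = (35*(-107)/(19676 - 280))*(-1/9480116) = (35*(-107)/19396)*(-1/9480116) = (35*(1/19396)*(-107))*(-1/9480116) = -3745/19396*(-1/9480116) = 3745/183876329936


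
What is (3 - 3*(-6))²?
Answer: 441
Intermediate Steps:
(3 - 3*(-6))² = (3 + 18)² = 21² = 441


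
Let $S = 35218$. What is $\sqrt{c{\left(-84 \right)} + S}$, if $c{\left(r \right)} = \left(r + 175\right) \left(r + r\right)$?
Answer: $\sqrt{19930} \approx 141.17$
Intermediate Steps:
$c{\left(r \right)} = 2 r \left(175 + r\right)$ ($c{\left(r \right)} = \left(175 + r\right) 2 r = 2 r \left(175 + r\right)$)
$\sqrt{c{\left(-84 \right)} + S} = \sqrt{2 \left(-84\right) \left(175 - 84\right) + 35218} = \sqrt{2 \left(-84\right) 91 + 35218} = \sqrt{-15288 + 35218} = \sqrt{19930}$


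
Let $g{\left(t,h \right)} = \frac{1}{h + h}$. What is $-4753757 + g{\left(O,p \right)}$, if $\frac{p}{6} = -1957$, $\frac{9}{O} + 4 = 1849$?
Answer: $- \frac{111637229389}{23484} \approx -4.7538 \cdot 10^{6}$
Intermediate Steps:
$O = \frac{1}{205}$ ($O = \frac{9}{-4 + 1849} = \frac{9}{1845} = 9 \cdot \frac{1}{1845} = \frac{1}{205} \approx 0.0048781$)
$p = -11742$ ($p = 6 \left(-1957\right) = -11742$)
$g{\left(t,h \right)} = \frac{1}{2 h}$
$-4753757 + g{\left(O,p \right)} = -4753757 + \frac{1}{2 \left(-11742\right)} = -4753757 + \frac{1}{2} \left(- \frac{1}{11742}\right) = -4753757 - \frac{1}{23484} = - \frac{111637229389}{23484}$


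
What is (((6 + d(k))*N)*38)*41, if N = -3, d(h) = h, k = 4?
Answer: -46740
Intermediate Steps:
(((6 + d(k))*N)*38)*41 = (((6 + 4)*(-3))*38)*41 = ((10*(-3))*38)*41 = -30*38*41 = -1140*41 = -46740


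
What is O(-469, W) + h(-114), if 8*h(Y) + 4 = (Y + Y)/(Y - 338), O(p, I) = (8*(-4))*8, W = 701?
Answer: -231819/904 ≈ -256.44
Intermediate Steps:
O(p, I) = -256 (O(p, I) = -32*8 = -256)
h(Y) = -½ + Y/(4*(-338 + Y)) (h(Y) = -½ + ((Y + Y)/(Y - 338))/8 = -½ + ((2*Y)/(-338 + Y))/8 = -½ + (2*Y/(-338 + Y))/8 = -½ + Y/(4*(-338 + Y)))
O(-469, W) + h(-114) = -256 + (676 - 1*(-114))/(4*(-338 - 114)) = -256 + (¼)*(676 + 114)/(-452) = -256 + (¼)*(-1/452)*790 = -256 - 395/904 = -231819/904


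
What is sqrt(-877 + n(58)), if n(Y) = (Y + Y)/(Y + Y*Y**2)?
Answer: I*sqrt(9930461595)/3365 ≈ 29.614*I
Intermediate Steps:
n(Y) = 2*Y/(Y + Y**3) (n(Y) = (2*Y)/(Y + Y**3) = 2*Y/(Y + Y**3))
sqrt(-877 + n(58)) = sqrt(-877 + 2/(1 + 58**2)) = sqrt(-877 + 2/(1 + 3364)) = sqrt(-877 + 2/3365) = sqrt(-2951103/3365) = I*sqrt(9930461595)/3365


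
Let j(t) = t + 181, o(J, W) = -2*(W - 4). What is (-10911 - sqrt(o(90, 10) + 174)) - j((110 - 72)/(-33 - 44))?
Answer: -854046/77 - 9*sqrt(2) ≈ -11104.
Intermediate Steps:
o(J, W) = 8 - 2*W (o(J, W) = -2*(-4 + W) = 8 - 2*W)
j(t) = 181 + t
(-10911 - sqrt(o(90, 10) + 174)) - j((110 - 72)/(-33 - 44)) = (-10911 - sqrt((8 - 2*10) + 174)) - (181 + (110 - 72)/(-33 - 44)) = (-10911 - sqrt((8 - 20) + 174)) - (181 + 38/(-77)) = (-10911 - sqrt(-12 + 174)) - (181 + 38*(-1/77)) = (-10911 - sqrt(162)) - (181 - 38/77) = (-10911 - 9*sqrt(2)) - 1*13899/77 = (-10911 - 9*sqrt(2)) - 13899/77 = -854046/77 - 9*sqrt(2)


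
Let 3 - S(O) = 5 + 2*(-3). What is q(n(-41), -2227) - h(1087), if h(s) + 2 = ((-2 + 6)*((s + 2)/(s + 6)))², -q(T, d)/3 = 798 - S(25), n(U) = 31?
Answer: -2862239356/1194649 ≈ -2395.9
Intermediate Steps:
S(O) = 4 (S(O) = 3 - (5 + 2*(-3)) = 3 - (5 - 6) = 3 - 1*(-1) = 3 + 1 = 4)
q(T, d) = -2382 (q(T, d) = -3*(798 - 1*4) = -3*(798 - 4) = -3*794 = -2382)
h(s) = -2 + 16*(2 + s)²/(6 + s)² (h(s) = -2 + ((-2 + 6)*((s + 2)/(s + 6)))² = -2 + (4*((2 + s)/(6 + s)))² = -2 + (4*(2 + s)/(6 + s))² = -2 + 16*(2 + s)²/(6 + s)²)
q(n(-41), -2227) - h(1087) = -2382 - (-2 + 16*(2 + 1087)²/(6 + 1087)²) = -2382 - (-2 + 16*1089²/1093²) = -2382 - (-2 + 16*1185921*(1/1194649)) = -2382 - (-2 + 18974736/1194649) = -2382 - 1*16585438/1194649 = -2382 - 16585438/1194649 = -2862239356/1194649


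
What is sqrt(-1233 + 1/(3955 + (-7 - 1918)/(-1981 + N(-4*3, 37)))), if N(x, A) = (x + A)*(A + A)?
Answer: I*sqrt(333441602585770)/520030 ≈ 35.114*I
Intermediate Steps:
N(x, A) = 2*A*(A + x) (N(x, A) = (A + x)*(2*A) = 2*A*(A + x))
sqrt(-1233 + 1/(3955 + (-7 - 1918)/(-1981 + N(-4*3, 37)))) = sqrt(-1233 + 1/(3955 + (-7 - 1918)/(-1981 + 2*37*(37 - 4*3)))) = sqrt(-1233 + 1/(3955 - 1925/(-1981 + 2*37*(37 - 12)))) = sqrt(-1233 + 1/(3955 - 1925/(-1981 + 2*37*25))) = sqrt(-1233 + 1/(3955 - 1925/(-1981 + 1850))) = sqrt(-1233 + 1/(3955 - 1925/(-131))) = sqrt(-1233 + 1/(3955 - 1925*(-1/131))) = sqrt(-1233 + 1/(3955 + 1925/131)) = sqrt(-1233 + 1/(520030/131)) = sqrt(-1233 + 131/520030) = sqrt(-641196859/520030) = I*sqrt(333441602585770)/520030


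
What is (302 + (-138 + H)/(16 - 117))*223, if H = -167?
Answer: 6869961/101 ≈ 68019.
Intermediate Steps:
(302 + (-138 + H)/(16 - 117))*223 = (302 + (-138 - 167)/(16 - 117))*223 = (302 - 305/(-101))*223 = (302 - 305*(-1/101))*223 = (302 + 305/101)*223 = (30807/101)*223 = 6869961/101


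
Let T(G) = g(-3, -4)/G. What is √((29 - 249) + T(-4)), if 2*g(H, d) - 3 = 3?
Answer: I*√883/2 ≈ 14.858*I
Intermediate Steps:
g(H, d) = 3 (g(H, d) = 3/2 + (½)*3 = 3/2 + 3/2 = 3)
T(G) = 3/G
√((29 - 249) + T(-4)) = √((29 - 249) + 3/(-4)) = √(-220 + 3*(-¼)) = √(-220 - ¾) = √(-883/4) = I*√883/2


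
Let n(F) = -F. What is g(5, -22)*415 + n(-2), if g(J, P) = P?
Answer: -9128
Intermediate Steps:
g(5, -22)*415 + n(-2) = -22*415 - 1*(-2) = -9130 + 2 = -9128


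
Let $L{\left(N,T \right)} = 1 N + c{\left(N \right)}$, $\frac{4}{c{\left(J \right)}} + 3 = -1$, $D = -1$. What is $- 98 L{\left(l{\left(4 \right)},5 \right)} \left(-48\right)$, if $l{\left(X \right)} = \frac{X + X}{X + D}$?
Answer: $7840$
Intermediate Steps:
$c{\left(J \right)} = -1$ ($c{\left(J \right)} = \frac{4}{-3 - 1} = \frac{4}{-4} = 4 \left(- \frac{1}{4}\right) = -1$)
$l{\left(X \right)} = \frac{2 X}{-1 + X}$ ($l{\left(X \right)} = \frac{X + X}{X - 1} = \frac{2 X}{-1 + X}$)
$L{\left(N,T \right)} = -1 + N$ ($L{\left(N,T \right)} = 1 N - 1 = N - 1 = -1 + N$)
$- 98 L{\left(l{\left(4 \right)},5 \right)} \left(-48\right) = - 98 \left(-1 + 2 \cdot 4 \frac{1}{-1 + 4}\right) \left(-48\right) = - 98 \left(-1 + 2 \cdot 4 \cdot \frac{1}{3}\right) \left(-48\right) = - 98 \left(-1 + \frac{8}{3}\right) \left(-48\right) = \left(-98\right) \frac{5}{3} \left(-48\right) = \left(- \frac{490}{3}\right) \left(-48\right) = 7840$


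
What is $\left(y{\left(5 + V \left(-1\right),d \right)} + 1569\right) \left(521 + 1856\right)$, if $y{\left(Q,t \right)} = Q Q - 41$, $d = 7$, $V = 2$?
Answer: $3653449$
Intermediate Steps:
$y{\left(Q,t \right)} = -41 + Q^{2}$ ($y{\left(Q,t \right)} = Q^{2} - 41 = -41 + Q^{2}$)
$\left(y{\left(5 + V \left(-1\right),d \right)} + 1569\right) \left(521 + 1856\right) = \left(\left(-41 + \left(5 + 2 \left(-1\right)\right)^{2}\right) + 1569\right) \left(521 + 1856\right) = \left(\left(-41 + \left(5 - 2\right)^{2}\right) + 1569\right) 2377 = \left(\left(-41 + 3^{2}\right) + 1569\right) 2377 = \left(\left(-41 + 9\right) + 1569\right) 2377 = \left(-32 + 1569\right) 2377 = 1537 \cdot 2377 = 3653449$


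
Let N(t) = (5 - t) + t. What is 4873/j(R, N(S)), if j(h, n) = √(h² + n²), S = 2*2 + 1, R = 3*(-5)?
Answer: 4873*√10/50 ≈ 308.20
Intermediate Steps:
R = -15
S = 5 (S = 4 + 1 = 5)
N(t) = 5
4873/j(R, N(S)) = 4873/(√((-15)² + 5²)) = 4873/(√(225 + 25)) = 4873/(√250) = 4873/((5*√10)) = 4873*(√10/50) = 4873*√10/50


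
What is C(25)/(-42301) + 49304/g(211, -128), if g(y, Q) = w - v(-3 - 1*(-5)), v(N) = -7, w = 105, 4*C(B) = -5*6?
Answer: 2660216/6043 ≈ 440.21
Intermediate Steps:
C(B) = -15/2 (C(B) = (-5*6)/4 = (¼)*(-30) = -15/2)
g(y, Q) = 112 (g(y, Q) = 105 - 1*(-7) = 105 + 7 = 112)
C(25)/(-42301) + 49304/g(211, -128) = -15/2/(-42301) + 49304/112 = -15/2*(-1/42301) + 49304*(1/112) = 15/84602 + 6163/14 = 2660216/6043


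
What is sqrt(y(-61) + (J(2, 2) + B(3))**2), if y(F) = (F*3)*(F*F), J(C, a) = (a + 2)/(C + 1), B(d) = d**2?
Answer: 29*I*sqrt(7286)/3 ≈ 825.13*I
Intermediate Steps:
J(C, a) = (2 + a)/(1 + C)
y(F) = 3*F**3 (y(F) = (3*F)*F**2 = 3*F**3)
sqrt(y(-61) + (J(2, 2) + B(3))**2) = sqrt(3*(-61)**3 + ((2 + 2)/(1 + 2) + 3**2)**2) = sqrt(3*(-226981) + (4/3 + 9)**2) = sqrt(-680943 + ((1/3)*4 + 9)**2) = sqrt(-680943 + (4/3 + 9)**2) = sqrt(-680943 + (31/3)**2) = sqrt(-680943 + 961/9) = sqrt(-6127526/9) = 29*I*sqrt(7286)/3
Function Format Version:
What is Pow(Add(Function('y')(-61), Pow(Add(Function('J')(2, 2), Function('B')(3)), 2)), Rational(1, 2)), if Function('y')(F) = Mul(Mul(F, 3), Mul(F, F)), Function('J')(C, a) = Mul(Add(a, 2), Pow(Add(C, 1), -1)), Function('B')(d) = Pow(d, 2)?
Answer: Mul(Rational(29, 3), I, Pow(7286, Rational(1, 2))) ≈ Mul(825.13, I)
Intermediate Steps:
Function('J')(C, a) = Mul(Pow(Add(1, C), -1), Add(2, a)) (Function('J')(C, a) = Mul(Add(2, a), Pow(Add(1, C), -1)) = Mul(Pow(Add(1, C), -1), Add(2, a)))
Function('y')(F) = Mul(3, Pow(F, 3)) (Function('y')(F) = Mul(Mul(3, F), Pow(F, 2)) = Mul(3, Pow(F, 3)))
Pow(Add(Function('y')(-61), Pow(Add(Function('J')(2, 2), Function('B')(3)), 2)), Rational(1, 2)) = Pow(Add(Mul(3, Pow(-61, 3)), Pow(Add(Mul(Pow(Add(1, 2), -1), Add(2, 2)), Pow(3, 2)), 2)), Rational(1, 2)) = Pow(Add(Mul(3, -226981), Pow(Add(Mul(Pow(3, -1), 4), 9), 2)), Rational(1, 2)) = Pow(Add(-680943, Pow(Add(Mul(Rational(1, 3), 4), 9), 2)), Rational(1, 2)) = Pow(Add(-680943, Pow(Add(Rational(4, 3), 9), 2)), Rational(1, 2)) = Pow(Add(-680943, Pow(Rational(31, 3), 2)), Rational(1, 2)) = Pow(Add(-680943, Rational(961, 9)), Rational(1, 2)) = Pow(Rational(-6127526, 9), Rational(1, 2)) = Mul(Rational(29, 3), I, Pow(7286, Rational(1, 2)))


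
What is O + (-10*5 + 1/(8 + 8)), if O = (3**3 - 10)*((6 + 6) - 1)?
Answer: 2193/16 ≈ 137.06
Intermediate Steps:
O = 187 (O = (27 - 10)*(12 - 1) = 17*11 = 187)
O + (-10*5 + 1/(8 + 8)) = 187 + (-10*5 + 1/(8 + 8)) = 187 + (-50 + 1/16) = 187 - 799/16 = 2193/16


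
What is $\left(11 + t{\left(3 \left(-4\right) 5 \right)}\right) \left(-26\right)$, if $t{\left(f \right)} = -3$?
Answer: $-208$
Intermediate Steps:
$\left(11 + t{\left(3 \left(-4\right) 5 \right)}\right) \left(-26\right) = \left(11 - 3\right) \left(-26\right) = 8 \left(-26\right) = -208$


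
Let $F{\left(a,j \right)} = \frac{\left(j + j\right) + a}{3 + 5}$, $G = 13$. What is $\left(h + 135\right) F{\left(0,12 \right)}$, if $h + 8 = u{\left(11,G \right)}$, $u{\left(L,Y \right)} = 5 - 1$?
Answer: $393$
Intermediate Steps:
$F{\left(a,j \right)} = \frac{j}{4} + \frac{a}{8}$ ($F{\left(a,j \right)} = \frac{2 j + a}{8} = \left(a + 2 j\right) \frac{1}{8} = \frac{j}{4} + \frac{a}{8}$)
$u{\left(L,Y \right)} = 4$ ($u{\left(L,Y \right)} = 5 - 1 = 4$)
$h = -4$ ($h = -8 + 4 = -4$)
$\left(h + 135\right) F{\left(0,12 \right)} = \left(-4 + 135\right) \left(\frac{1}{4} \cdot 12 + \frac{1}{8} \cdot 0\right) = 131 \left(3 + 0\right) = 131 \cdot 3 = 393$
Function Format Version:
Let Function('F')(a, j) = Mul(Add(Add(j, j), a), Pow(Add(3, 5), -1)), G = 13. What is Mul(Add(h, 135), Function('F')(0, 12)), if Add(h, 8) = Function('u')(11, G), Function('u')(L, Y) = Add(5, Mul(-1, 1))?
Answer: 393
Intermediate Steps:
Function('F')(a, j) = Add(Mul(Rational(1, 4), j), Mul(Rational(1, 8), a)) (Function('F')(a, j) = Mul(Add(Mul(2, j), a), Pow(8, -1)) = Mul(Add(a, Mul(2, j)), Rational(1, 8)) = Add(Mul(Rational(1, 4), j), Mul(Rational(1, 8), a)))
Function('u')(L, Y) = 4 (Function('u')(L, Y) = Add(5, -1) = 4)
h = -4 (h = Add(-8, 4) = -4)
Mul(Add(h, 135), Function('F')(0, 12)) = Mul(Add(-4, 135), Add(Mul(Rational(1, 4), 12), Mul(Rational(1, 8), 0))) = Mul(131, Add(3, 0)) = Mul(131, 3) = 393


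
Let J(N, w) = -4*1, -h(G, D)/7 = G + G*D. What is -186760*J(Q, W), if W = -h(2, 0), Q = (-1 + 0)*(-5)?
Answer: 747040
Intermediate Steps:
Q = 5 (Q = -1*(-5) = 5)
h(G, D) = -7*G - 7*D*G (h(G, D) = -7*(G + G*D) = -7*(G + D*G) = -7*G - 7*D*G)
W = 14 (W = -(-7)*2*(1 + 0) = -(-7)*2 = -1*(-14) = 14)
J(N, w) = -4
-186760*J(Q, W) = -186760*(-4) = 747040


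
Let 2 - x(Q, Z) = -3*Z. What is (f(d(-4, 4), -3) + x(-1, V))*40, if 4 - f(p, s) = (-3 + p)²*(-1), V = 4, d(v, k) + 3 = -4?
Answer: 4720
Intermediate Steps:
d(v, k) = -7 (d(v, k) = -3 - 4 = -7)
f(p, s) = 4 + (-3 + p)² (f(p, s) = 4 - (-3 + p)²*(-1) = 4 - (-1)*(-3 + p)² = 4 + (-3 + p)²)
x(Q, Z) = 2 + 3*Z (x(Q, Z) = 2 - (-3)*Z = 2 + 3*Z)
(f(d(-4, 4), -3) + x(-1, V))*40 = ((4 + (-3 - 7)²) + (2 + 3*4))*40 = ((4 + (-10)²) + (2 + 12))*40 = ((4 + 100) + 14)*40 = (104 + 14)*40 = 118*40 = 4720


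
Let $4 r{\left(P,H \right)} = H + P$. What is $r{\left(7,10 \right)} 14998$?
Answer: $\frac{127483}{2} \approx 63742.0$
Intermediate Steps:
$r{\left(P,H \right)} = \frac{H}{4} + \frac{P}{4}$ ($r{\left(P,H \right)} = \frac{H + P}{4} = \frac{H}{4} + \frac{P}{4}$)
$r{\left(7,10 \right)} 14998 = \left(\frac{1}{4} \cdot 10 + \frac{1}{4} \cdot 7\right) 14998 = \left(\frac{5}{2} + \frac{7}{4}\right) 14998 = \frac{17}{4} \cdot 14998 = \frac{127483}{2}$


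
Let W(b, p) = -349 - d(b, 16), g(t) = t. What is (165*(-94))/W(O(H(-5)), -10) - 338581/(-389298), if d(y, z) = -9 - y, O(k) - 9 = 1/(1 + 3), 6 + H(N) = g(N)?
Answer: 390476041/8175258 ≈ 47.763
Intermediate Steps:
H(N) = -6 + N
O(k) = 37/4 (O(k) = 9 + 1/(1 + 3) = 9 + 1/4 = 9 + ¼ = 37/4)
W(b, p) = -340 + b (W(b, p) = -349 - (-9 - b) = -349 + (9 + b) = -340 + b)
(165*(-94))/W(O(H(-5)), -10) - 338581/(-389298) = (165*(-94))/(-340 + 37/4) - 338581/(-389298) = -15510/(-1323/4) - 338581*(-1/389298) = -15510*(-4/1323) + 338581/389298 = 20680/441 + 338581/389298 = 390476041/8175258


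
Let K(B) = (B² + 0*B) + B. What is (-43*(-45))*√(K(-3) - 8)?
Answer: 1935*I*√2 ≈ 2736.5*I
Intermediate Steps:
K(B) = B + B² (K(B) = (B² + 0) + B = B² + B = B + B²)
(-43*(-45))*√(K(-3) - 8) = (-43*(-45))*√(-3*(1 - 3) - 8) = 1935*√(-3*(-2) - 8) = 1935*√(6 - 8) = 1935*√(-2) = 1935*(I*√2) = 1935*I*√2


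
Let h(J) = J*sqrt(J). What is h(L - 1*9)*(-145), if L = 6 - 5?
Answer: 2320*I*sqrt(2) ≈ 3281.0*I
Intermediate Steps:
L = 1
h(J) = J**(3/2)
h(L - 1*9)*(-145) = (1 - 1*9)**(3/2)*(-145) = (1 - 9)**(3/2)*(-145) = (-8)**(3/2)*(-145) = -16*I*sqrt(2)*(-145) = 2320*I*sqrt(2)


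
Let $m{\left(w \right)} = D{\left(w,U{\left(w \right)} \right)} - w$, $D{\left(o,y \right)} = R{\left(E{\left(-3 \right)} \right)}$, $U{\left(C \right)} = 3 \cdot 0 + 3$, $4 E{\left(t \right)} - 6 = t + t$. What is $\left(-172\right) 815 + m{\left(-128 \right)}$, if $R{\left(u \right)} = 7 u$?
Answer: $-140052$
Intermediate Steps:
$E{\left(t \right)} = \frac{3}{2} + \frac{t}{2}$ ($E{\left(t \right)} = \frac{3}{2} + \frac{t + t}{4} = \frac{3}{2} + \frac{2 t}{4} = \frac{3}{2} + \frac{t}{2}$)
$U{\left(C \right)} = 3$ ($U{\left(C \right)} = 0 + 3 = 3$)
$D{\left(o,y \right)} = 0$ ($D{\left(o,y \right)} = 7 \left(\frac{3}{2} + \frac{1}{2} \left(-3\right)\right) = 7 \left(\frac{3}{2} - \frac{3}{2}\right) = 7 \cdot 0 = 0$)
$m{\left(w \right)} = - w$ ($m{\left(w \right)} = 0 - w = - w$)
$\left(-172\right) 815 + m{\left(-128 \right)} = \left(-172\right) 815 - -128 = -140180 + 128 = -140052$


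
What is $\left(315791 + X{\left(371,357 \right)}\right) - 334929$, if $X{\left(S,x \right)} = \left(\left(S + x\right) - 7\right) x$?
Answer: $238259$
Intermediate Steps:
$X{\left(S,x \right)} = x \left(-7 + S + x\right)$ ($X{\left(S,x \right)} = \left(-7 + S + x\right) x = x \left(-7 + S + x\right)$)
$\left(315791 + X{\left(371,357 \right)}\right) - 334929 = \left(315791 + 357 \left(-7 + 371 + 357\right)\right) - 334929 = \left(315791 + 357 \cdot 721\right) - 334929 = \left(315791 + 257397\right) - 334929 = 573188 - 334929 = 238259$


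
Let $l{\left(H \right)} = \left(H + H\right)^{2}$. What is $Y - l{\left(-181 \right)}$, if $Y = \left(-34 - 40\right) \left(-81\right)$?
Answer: $-125050$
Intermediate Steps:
$Y = 5994$ ($Y = \left(-74\right) \left(-81\right) = 5994$)
$l{\left(H \right)} = 4 H^{2}$ ($l{\left(H \right)} = \left(2 H\right)^{2} = 4 H^{2}$)
$Y - l{\left(-181 \right)} = 5994 - 4 \left(-181\right)^{2} = 5994 - 4 \cdot 32761 = 5994 - 131044 = -125050$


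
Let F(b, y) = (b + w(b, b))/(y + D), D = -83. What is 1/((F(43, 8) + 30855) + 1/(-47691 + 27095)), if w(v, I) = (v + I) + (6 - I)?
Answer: 1544700/47659823593 ≈ 3.2411e-5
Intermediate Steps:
w(v, I) = 6 + v (w(v, I) = (I + v) + (6 - I) = 6 + v)
F(b, y) = (6 + 2*b)/(-83 + y) (F(b, y) = (b + (6 + b))/(y - 83) = (6 + 2*b)/(-83 + y))
1/((F(43, 8) + 30855) + 1/(-47691 + 27095)) = 1/((2*(3 + 43)/(-83 + 8) + 30855) + 1/(-47691 + 27095)) = 1/((2*46/(-75) + 30855) + 1/(-20596)) = 1/((2*(-1/75)*46 + 30855) - 1/20596) = 1/((-92/75 + 30855) - 1/20596) = 1/(2314033/75 - 1/20596) = 1/(47659823593/1544700) = 1544700/47659823593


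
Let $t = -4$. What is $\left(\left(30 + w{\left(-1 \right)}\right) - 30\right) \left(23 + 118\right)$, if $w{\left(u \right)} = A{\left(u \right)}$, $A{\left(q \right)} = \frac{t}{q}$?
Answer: $564$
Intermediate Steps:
$A{\left(q \right)} = - \frac{4}{q}$
$w{\left(u \right)} = - \frac{4}{u}$
$\left(\left(30 + w{\left(-1 \right)}\right) - 30\right) \left(23 + 118\right) = \left(\left(30 - \frac{4}{-1}\right) - 30\right) \left(23 + 118\right) = \left(\left(30 - -4\right) - 30\right) 141 = \left(\left(30 + 4\right) - 30\right) 141 = \left(34 - 30\right) 141 = 4 \cdot 141 = 564$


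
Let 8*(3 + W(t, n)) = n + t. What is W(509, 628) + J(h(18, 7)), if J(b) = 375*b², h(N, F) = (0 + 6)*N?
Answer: 34993113/8 ≈ 4.3741e+6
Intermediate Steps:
h(N, F) = 6*N
W(t, n) = -3 + n/8 + t/8 (W(t, n) = -3 + (n + t)/8 = -3 + (n/8 + t/8) = -3 + n/8 + t/8)
W(509, 628) + J(h(18, 7)) = (-3 + (⅛)*628 + (⅛)*509) + 375*(6*18)² = (-3 + 157/2 + 509/8) + 375*108² = 1113/8 + 375*11664 = 1113/8 + 4374000 = 34993113/8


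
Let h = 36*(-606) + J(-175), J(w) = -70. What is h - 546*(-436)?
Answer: 216170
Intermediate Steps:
h = -21886 (h = 36*(-606) - 70 = -21816 - 70 = -21886)
h - 546*(-436) = -21886 - 546*(-436) = -21886 - 1*(-238056) = -21886 + 238056 = 216170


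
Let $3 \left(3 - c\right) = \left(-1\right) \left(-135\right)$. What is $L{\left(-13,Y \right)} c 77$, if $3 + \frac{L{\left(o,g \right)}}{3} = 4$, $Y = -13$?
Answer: $-9702$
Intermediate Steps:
$L{\left(o,g \right)} = 3$ ($L{\left(o,g \right)} = -9 + 3 \cdot 4 = -9 + 12 = 3$)
$c = -42$ ($c = 3 - \frac{\left(-1\right) \left(-135\right)}{3} = 3 - 45 = -42$)
$L{\left(-13,Y \right)} c 77 = 3 \left(-42\right) 77 = \left(-126\right) 77 = -9702$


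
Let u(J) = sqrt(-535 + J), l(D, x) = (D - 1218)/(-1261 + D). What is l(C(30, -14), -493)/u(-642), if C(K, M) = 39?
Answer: -1179*I*sqrt(1177)/1438294 ≈ -0.028123*I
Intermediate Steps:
l(D, x) = (-1218 + D)/(-1261 + D)
l(C(30, -14), -493)/u(-642) = ((-1218 + 39)/(-1261 + 39))/(sqrt(-535 - 642)) = (-1179/(-1222))/(sqrt(-1177)) = (-1/1222*(-1179))/((I*sqrt(1177))) = 1179*(-I*sqrt(1177)/1177)/1222 = -1179*I*sqrt(1177)/1438294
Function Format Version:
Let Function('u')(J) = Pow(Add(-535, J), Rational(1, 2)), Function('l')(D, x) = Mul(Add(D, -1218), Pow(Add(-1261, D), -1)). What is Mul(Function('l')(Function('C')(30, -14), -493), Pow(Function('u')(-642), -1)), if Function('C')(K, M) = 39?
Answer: Mul(Rational(-1179, 1438294), I, Pow(1177, Rational(1, 2))) ≈ Mul(-0.028123, I)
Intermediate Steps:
Function('l')(D, x) = Mul(Pow(Add(-1261, D), -1), Add(-1218, D)) (Function('l')(D, x) = Mul(Add(-1218, D), Pow(Add(-1261, D), -1)) = Mul(Pow(Add(-1261, D), -1), Add(-1218, D)))
Mul(Function('l')(Function('C')(30, -14), -493), Pow(Function('u')(-642), -1)) = Mul(Mul(Pow(Add(-1261, 39), -1), Add(-1218, 39)), Pow(Pow(Add(-535, -642), Rational(1, 2)), -1)) = Mul(Mul(Pow(-1222, -1), -1179), Pow(Pow(-1177, Rational(1, 2)), -1)) = Mul(Mul(Rational(-1, 1222), -1179), Pow(Mul(I, Pow(1177, Rational(1, 2))), -1)) = Mul(Rational(1179, 1222), Mul(Rational(-1, 1177), I, Pow(1177, Rational(1, 2)))) = Mul(Rational(-1179, 1438294), I, Pow(1177, Rational(1, 2)))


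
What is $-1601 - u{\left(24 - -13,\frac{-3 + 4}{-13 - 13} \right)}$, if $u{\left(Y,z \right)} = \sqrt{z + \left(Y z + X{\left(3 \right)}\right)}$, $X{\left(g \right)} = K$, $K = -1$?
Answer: $-1601 - \frac{4 i \sqrt{26}}{13} \approx -1601.0 - 1.5689 i$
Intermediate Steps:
$X{\left(g \right)} = -1$
$u{\left(Y,z \right)} = \sqrt{-1 + z + Y z}$ ($u{\left(Y,z \right)} = \sqrt{z + \left(Y z - 1\right)} = \sqrt{z + \left(-1 + Y z\right)} = \sqrt{-1 + z + Y z}$)
$-1601 - u{\left(24 - -13,\frac{-3 + 4}{-13 - 13} \right)} = -1601 - \sqrt{-1 + \frac{-3 + 4}{-13 - 13} + \left(24 - -13\right) \frac{-3 + 4}{-13 - 13}} = -1601 - \sqrt{-1 + 1 \frac{1}{-26} + \left(24 + 13\right) 1 \frac{1}{-26}} = -1601 - \sqrt{-1 + 1 \left(- \frac{1}{26}\right) + 37 \cdot 1 \left(- \frac{1}{26}\right)} = -1601 - \sqrt{-1 - \frac{1}{26} + 37 \left(- \frac{1}{26}\right)} = -1601 - \sqrt{-1 - \frac{1}{26} - \frac{37}{26}} = -1601 - \sqrt{- \frac{32}{13}} = -1601 - \frac{4 i \sqrt{26}}{13}$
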